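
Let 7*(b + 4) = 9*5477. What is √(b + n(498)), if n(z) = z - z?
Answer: √344855/7 ≈ 83.892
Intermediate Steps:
n(z) = 0
b = 49265/7 (b = -4 + (9*5477)/7 = -4 + (⅐)*49293 = -4 + 49293/7 = 49265/7 ≈ 7037.9)
√(b + n(498)) = √(49265/7 + 0) = √(49265/7) = √344855/7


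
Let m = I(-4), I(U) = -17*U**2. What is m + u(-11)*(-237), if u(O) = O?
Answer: 2335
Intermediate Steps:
m = -272 (m = -17*(-4)**2 = -17*16 = -272)
m + u(-11)*(-237) = -272 - 11*(-237) = -272 + 2607 = 2335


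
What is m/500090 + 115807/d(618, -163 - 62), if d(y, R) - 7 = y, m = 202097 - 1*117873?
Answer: 5796656263/31255625 ≈ 185.46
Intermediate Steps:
m = 84224 (m = 202097 - 117873 = 84224)
d(y, R) = 7 + y
m/500090 + 115807/d(618, -163 - 62) = 84224/500090 + 115807/(7 + 618) = 84224*(1/500090) + 115807/625 = 42112/250045 + 115807*(1/625) = 42112/250045 + 115807/625 = 5796656263/31255625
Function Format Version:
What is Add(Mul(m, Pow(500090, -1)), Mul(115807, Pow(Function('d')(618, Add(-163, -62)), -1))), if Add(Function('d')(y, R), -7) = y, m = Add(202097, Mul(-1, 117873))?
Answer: Rational(5796656263, 31255625) ≈ 185.46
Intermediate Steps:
m = 84224 (m = Add(202097, -117873) = 84224)
Function('d')(y, R) = Add(7, y)
Add(Mul(m, Pow(500090, -1)), Mul(115807, Pow(Function('d')(618, Add(-163, -62)), -1))) = Add(Mul(84224, Pow(500090, -1)), Mul(115807, Pow(Add(7, 618), -1))) = Add(Mul(84224, Rational(1, 500090)), Mul(115807, Pow(625, -1))) = Add(Rational(42112, 250045), Mul(115807, Rational(1, 625))) = Add(Rational(42112, 250045), Rational(115807, 625)) = Rational(5796656263, 31255625)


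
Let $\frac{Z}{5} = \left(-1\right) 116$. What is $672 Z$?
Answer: $-389760$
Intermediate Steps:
$Z = -580$ ($Z = 5 \left(\left(-1\right) 116\right) = 5 \left(-116\right) = -580$)
$672 Z = 672 \left(-580\right) = -389760$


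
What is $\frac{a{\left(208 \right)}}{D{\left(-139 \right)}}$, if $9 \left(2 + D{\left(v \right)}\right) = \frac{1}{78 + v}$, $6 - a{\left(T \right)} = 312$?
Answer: $\frac{167994}{1099} \approx 152.86$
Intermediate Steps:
$a{\left(T \right)} = -306$ ($a{\left(T \right)} = 6 - 312 = -306$)
$D{\left(v \right)} = -2 + \frac{1}{9 \left(78 + v\right)}$
$\frac{a{\left(208 \right)}}{D{\left(-139 \right)}} = - \frac{306}{\frac{1}{9} \frac{1}{78 - 139} \left(-1403 - -2502\right)} = - \frac{306}{\frac{1}{9} \frac{1}{-61} \left(-1403 + 2502\right)} = - \frac{306}{\frac{1}{9} \left(- \frac{1}{61}\right) 1099} = - \frac{306}{- \frac{1099}{549}} = \left(-306\right) \left(- \frac{549}{1099}\right) = \frac{167994}{1099}$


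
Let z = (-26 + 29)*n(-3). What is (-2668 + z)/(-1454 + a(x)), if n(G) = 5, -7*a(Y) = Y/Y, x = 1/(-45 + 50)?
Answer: 18571/10179 ≈ 1.8244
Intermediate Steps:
x = 1/5 ≈ 0.20000
a(Y) = -1/7 (a(Y) = -Y/(7*Y) = -1/7*1 = -1/7)
z = 15 (z = (-26 + 29)*5 = 3*5 = 15)
(-2668 + z)/(-1454 + a(x)) = (-2668 + 15)/(-1454 - 1/7) = -2653/(-10179/7) = -2653*(-7/10179) = 18571/10179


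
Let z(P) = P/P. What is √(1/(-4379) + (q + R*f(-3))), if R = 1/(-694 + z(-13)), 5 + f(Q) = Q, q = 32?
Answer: √32754982667869/1011549 ≈ 5.6579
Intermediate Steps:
f(Q) = -5 + Q
z(P) = 1
R = -1/693 (R = 1/(-694 + 1) = 1/(-693) = -1/693 ≈ -0.0014430)
√(1/(-4379) + (q + R*f(-3))) = √(1/(-4379) + (32 - (-5 - 3)/693)) = √(-1/4379 + (32 - 1/693*(-8))) = √(-1/4379 + (32 + 8/693)) = √(-1/4379 + 22184/693) = √(97143043/3034647) = √32754982667869/1011549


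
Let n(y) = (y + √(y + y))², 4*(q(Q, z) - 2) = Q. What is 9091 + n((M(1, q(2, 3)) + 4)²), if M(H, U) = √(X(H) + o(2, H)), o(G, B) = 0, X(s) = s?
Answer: 9766 + 250*√2 ≈ 10120.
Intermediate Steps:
q(Q, z) = 2 + Q/4
M(H, U) = √H (M(H, U) = √(H + 0) = √H)
n(y) = (y + √2*√y)² (n(y) = (y + √(2*y))² = (y + √2*√y)²)
9091 + n((M(1, q(2, 3)) + 4)²) = 9091 + ((√1 + 4)² + √2*√((√1 + 4)²))² = 9091 + ((1 + 4)² + √2*√((1 + 4)²))² = 9091 + (5² + √2*√(5²))² = 9091 + (25 + √2*√25)² = 9091 + (25 + √2*5)² = 9091 + (25 + 5*√2)²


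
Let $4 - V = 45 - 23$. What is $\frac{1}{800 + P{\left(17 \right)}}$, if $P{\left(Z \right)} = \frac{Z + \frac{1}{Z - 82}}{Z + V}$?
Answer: $\frac{65}{50896} \approx 0.0012771$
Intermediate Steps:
$V = -18$ ($V = 4 - \left(45 - 23\right) = 4 - 22 = -18$)
$P{\left(Z \right)} = \frac{Z + \frac{1}{-82 + Z}}{-18 + Z}$ ($P{\left(Z \right)} = \frac{Z + \frac{1}{Z - 82}}{Z - 18} = \frac{Z + \frac{1}{-82 + Z}}{-18 + Z}$)
$\frac{1}{800 + P{\left(17 \right)}} = \frac{1}{800 + \frac{1 + 17^{2} - 1394}{1476 + 17^{2} - 1700}} = \frac{1}{800 + \frac{1 + 289 - 1394}{1476 + 289 - 1700}} = \frac{1}{800 + \frac{1}{65} \left(-1104\right)} = \frac{1}{800 - \frac{1104}{65}} = \frac{1}{\frac{50896}{65}} = \frac{65}{50896}$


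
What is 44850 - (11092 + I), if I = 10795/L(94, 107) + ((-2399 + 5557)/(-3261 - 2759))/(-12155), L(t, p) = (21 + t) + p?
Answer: 68448687857503/2030553525 ≈ 33709.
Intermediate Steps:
L(t, p) = 21 + p + t
I = 98738039447/2030553525 (I = 10795/(21 + 107 + 94) + ((-2399 + 5557)/(-3261 - 2759))/(-12155) = 10795/222 + (3158/(-6020))*(-1/12155) = 10795*(1/222) + (3158*(-1/6020))*(-1/12155) = 10795/222 - 1579/3010*(-1/12155) = 10795/222 + 1579/36586550 = 98738039447/2030553525 ≈ 48.626)
44850 - (11092 + I) = 44850 - (11092 + 98738039447/2030553525) = 44850 - 1*22621637738747/2030553525 = 44850 - 22621637738747/2030553525 = 68448687857503/2030553525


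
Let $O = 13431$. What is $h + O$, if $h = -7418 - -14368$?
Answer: $20381$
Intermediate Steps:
$h = 6950$ ($h = -7418 + 14368 = 6950$)
$h + O = 6950 + 13431 = 20381$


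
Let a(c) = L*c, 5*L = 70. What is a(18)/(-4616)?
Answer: -63/1154 ≈ -0.054593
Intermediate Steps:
L = 14 (L = (⅕)*70 = 14)
a(c) = 14*c
a(18)/(-4616) = (14*18)/(-4616) = 252*(-1/4616) = -63/1154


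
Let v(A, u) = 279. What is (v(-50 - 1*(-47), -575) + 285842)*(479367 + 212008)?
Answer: 197816906375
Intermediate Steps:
(v(-50 - 1*(-47), -575) + 285842)*(479367 + 212008) = (279 + 285842)*(479367 + 212008) = 286121*691375 = 197816906375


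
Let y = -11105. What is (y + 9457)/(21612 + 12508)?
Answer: -206/4265 ≈ -0.048300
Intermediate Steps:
(y + 9457)/(21612 + 12508) = (-11105 + 9457)/(21612 + 12508) = -1648/34120 = -1648*1/34120 = -206/4265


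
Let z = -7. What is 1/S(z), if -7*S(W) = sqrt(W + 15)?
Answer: -7*sqrt(2)/4 ≈ -2.4749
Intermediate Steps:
S(W) = -sqrt(15 + W)/7 (S(W) = -sqrt(W + 15)/7 = -sqrt(15 + W)/7)
1/S(z) = 1/(-sqrt(15 - 7)/7) = 1/(-2*sqrt(2)/7) = -7*sqrt(2)/4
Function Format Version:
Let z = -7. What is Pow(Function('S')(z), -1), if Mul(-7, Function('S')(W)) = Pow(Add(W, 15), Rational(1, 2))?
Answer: Mul(Rational(-7, 4), Pow(2, Rational(1, 2))) ≈ -2.4749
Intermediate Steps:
Function('S')(W) = Mul(Rational(-1, 7), Pow(Add(15, W), Rational(1, 2))) (Function('S')(W) = Mul(Rational(-1, 7), Pow(Add(W, 15), Rational(1, 2))) = Mul(Rational(-1, 7), Pow(Add(15, W), Rational(1, 2))))
Pow(Function('S')(z), -1) = Pow(Mul(Rational(-1, 7), Pow(Add(15, -7), Rational(1, 2))), -1) = Pow(Mul(Rational(-1, 7), Pow(8, Rational(1, 2))), -1) = Pow(Mul(Rational(-1, 7), Mul(2, Pow(2, Rational(1, 2)))), -1) = Pow(Mul(Rational(-2, 7), Pow(2, Rational(1, 2))), -1) = Mul(Rational(-7, 4), Pow(2, Rational(1, 2)))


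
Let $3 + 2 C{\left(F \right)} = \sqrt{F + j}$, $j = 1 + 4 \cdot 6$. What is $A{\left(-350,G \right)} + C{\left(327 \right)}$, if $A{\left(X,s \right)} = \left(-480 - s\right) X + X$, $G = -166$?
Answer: $\frac{219097}{2} + 2 \sqrt{22} \approx 1.0956 \cdot 10^{5}$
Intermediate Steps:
$j = 25$ ($j = 1 + 24 = 25$)
$C{\left(F \right)} = - \frac{3}{2} + \frac{\sqrt{25 + F}}{2}$ ($C{\left(F \right)} = - \frac{3}{2} + \frac{\sqrt{F + 25}}{2} = - \frac{3}{2} + \frac{\sqrt{25 + F}}{2}$)
$A{\left(X,s \right)} = X + X \left(-480 - s\right)$ ($A{\left(X,s \right)} = X \left(-480 - s\right) + X = X + X \left(-480 - s\right)$)
$A{\left(-350,G \right)} + C{\left(327 \right)} = \left(-1\right) \left(-350\right) \left(479 - 166\right) - \left(\frac{3}{2} - \frac{\sqrt{25 + 327}}{2}\right) = \left(-1\right) \left(-350\right) 313 - \left(\frac{3}{2} - \frac{\sqrt{352}}{2}\right) = 109550 - \left(\frac{3}{2} - \frac{4 \sqrt{22}}{2}\right) = 109550 - \left(\frac{3}{2} - 2 \sqrt{22}\right) = \frac{219097}{2} + 2 \sqrt{22}$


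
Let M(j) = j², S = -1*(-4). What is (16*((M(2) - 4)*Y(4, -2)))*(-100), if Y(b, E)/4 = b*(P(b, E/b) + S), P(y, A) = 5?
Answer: 0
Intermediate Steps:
S = 4
Y(b, E) = 36*b (Y(b, E) = 4*(b*(5 + 4)) = 4*(b*9) = 4*(9*b) = 36*b)
(16*((M(2) - 4)*Y(4, -2)))*(-100) = (16*((2² - 4)*(36*4)))*(-100) = (16*((4 - 4)*144))*(-100) = (16*(0*144))*(-100) = (16*0)*(-100) = 0*(-100) = 0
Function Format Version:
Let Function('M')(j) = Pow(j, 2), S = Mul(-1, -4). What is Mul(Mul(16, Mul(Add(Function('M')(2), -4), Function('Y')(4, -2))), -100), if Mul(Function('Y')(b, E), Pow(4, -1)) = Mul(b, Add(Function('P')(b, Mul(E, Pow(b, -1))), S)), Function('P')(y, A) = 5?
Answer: 0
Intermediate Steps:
S = 4
Function('Y')(b, E) = Mul(36, b) (Function('Y')(b, E) = Mul(4, Mul(b, Add(5, 4))) = Mul(4, Mul(b, 9)) = Mul(4, Mul(9, b)) = Mul(36, b))
Mul(Mul(16, Mul(Add(Function('M')(2), -4), Function('Y')(4, -2))), -100) = Mul(Mul(16, Mul(Add(Pow(2, 2), -4), Mul(36, 4))), -100) = Mul(Mul(16, Mul(Add(4, -4), 144)), -100) = Mul(Mul(16, Mul(0, 144)), -100) = Mul(Mul(16, 0), -100) = Mul(0, -100) = 0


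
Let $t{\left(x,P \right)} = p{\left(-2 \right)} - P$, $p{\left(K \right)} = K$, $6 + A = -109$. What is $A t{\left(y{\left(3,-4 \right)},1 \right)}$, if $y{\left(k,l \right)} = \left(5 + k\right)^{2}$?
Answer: $345$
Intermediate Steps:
$A = -115$ ($A = -6 - 109 = -115$)
$t{\left(x,P \right)} = -2 - P$
$A t{\left(y{\left(3,-4 \right)},1 \right)} = - 115 \left(-2 - 1\right) = \left(-115\right) \left(-3\right) = 345$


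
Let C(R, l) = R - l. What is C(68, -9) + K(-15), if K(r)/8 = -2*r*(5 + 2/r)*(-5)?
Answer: -5763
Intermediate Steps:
K(r) = 80*r*(5 + 2/r) (K(r) = 8*(-2*r*(5 + 2/r)*(-5)) = 8*(10*r*(5 + 2/r)) = 80*r*(5 + 2/r))
C(68, -9) + K(-15) = (68 - 1*(-9)) + (160 + 400*(-15)) = (68 + 9) + (160 - 6000) = 77 - 5840 = -5763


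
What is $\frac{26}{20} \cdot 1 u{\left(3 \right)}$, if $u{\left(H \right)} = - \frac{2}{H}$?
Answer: $- \frac{13}{15} \approx -0.86667$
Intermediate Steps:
$\frac{26}{20} \cdot 1 u{\left(3 \right)} = \frac{26}{20} \cdot 1 \left(- \frac{2}{3}\right) = 26 \cdot \frac{1}{20} \cdot 1 \left(\left(-2\right) \frac{1}{3}\right) = \frac{13 \cdot 1 \left(- \frac{2}{3}\right)}{10} = \frac{13}{10} \left(- \frac{2}{3}\right) = - \frac{13}{15}$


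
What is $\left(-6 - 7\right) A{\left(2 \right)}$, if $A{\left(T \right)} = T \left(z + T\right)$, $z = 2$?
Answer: $-104$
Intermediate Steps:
$A{\left(T \right)} = T \left(2 + T\right)$
$\left(-6 - 7\right) A{\left(2 \right)} = \left(-6 - 7\right) 2 \left(2 + 2\right) = - 13 \cdot 2 \cdot 4 = \left(-13\right) 8 = -104$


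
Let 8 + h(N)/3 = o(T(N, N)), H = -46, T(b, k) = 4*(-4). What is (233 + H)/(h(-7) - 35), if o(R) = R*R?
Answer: 187/709 ≈ 0.26375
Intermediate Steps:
T(b, k) = -16
o(R) = R**2
h(N) = 744 (h(N) = -24 + 3*(-16)**2 = -24 + 3*256 = -24 + 768 = 744)
(233 + H)/(h(-7) - 35) = (233 - 46)/(744 - 35) = 187/709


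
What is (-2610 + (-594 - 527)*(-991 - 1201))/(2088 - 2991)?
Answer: -2454622/903 ≈ -2718.3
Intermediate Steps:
(-2610 + (-594 - 527)*(-991 - 1201))/(2088 - 2991) = (-2610 - 1121*(-2192))/(-903) = (-2610 + 2457232)*(-1/903) = 2454622*(-1/903) = -2454622/903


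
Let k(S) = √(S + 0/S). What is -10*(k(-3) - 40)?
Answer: 400 - 10*I*√3 ≈ 400.0 - 17.32*I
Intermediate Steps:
k(S) = √S (k(S) = √(S + 0) = √S)
-10*(k(-3) - 40) = -10*(√(-3) - 40) = -10*(I*√3 - 40) = -10*(-40 + I*√3) = 400 - 10*I*√3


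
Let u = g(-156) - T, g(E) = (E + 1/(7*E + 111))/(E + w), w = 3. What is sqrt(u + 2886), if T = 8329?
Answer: I*sqrt(1513536259186)/16677 ≈ 73.77*I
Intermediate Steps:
g(E) = (E + 1/(111 + 7*E))/(3 + E) (g(E) = (E + 1/(7*E + 111))/(E + 3) = (E + 1/(111 + 7*E))/(3 + E))
u = -1249971560/150093 (u = (1 + 7*(-156)**2 + 111*(-156))/(333 + 7*(-156)**2 + 132*(-156)) - 1*8329 = (1 + 7*24336 - 17316)/(333 + 7*24336 - 20592) - 8329 = (1 + 170352 - 17316)/(333 + 170352 - 20592) - 8329 = 153037/150093 - 8329 = -1249971560/150093 ≈ -8328.0)
sqrt(u + 2886) = sqrt(-1249971560/150093 + 2886) = sqrt(-816803162/150093) = I*sqrt(1513536259186)/16677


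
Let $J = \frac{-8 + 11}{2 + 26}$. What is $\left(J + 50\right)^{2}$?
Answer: $\frac{1968409}{784} \approx 2510.7$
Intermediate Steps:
$J = \frac{3}{28} \approx 0.10714$
$\left(J + 50\right)^{2} = \left(\frac{3}{28} + 50\right)^{2} = \left(\frac{1403}{28}\right)^{2} = \frac{1968409}{784}$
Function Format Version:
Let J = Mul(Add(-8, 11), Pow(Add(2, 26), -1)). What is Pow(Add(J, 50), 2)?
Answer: Rational(1968409, 784) ≈ 2510.7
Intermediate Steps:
J = Rational(3, 28) (J = Mul(3, Pow(28, -1)) = Mul(3, Rational(1, 28)) = Rational(3, 28) ≈ 0.10714)
Pow(Add(J, 50), 2) = Pow(Add(Rational(3, 28), 50), 2) = Pow(Rational(1403, 28), 2) = Rational(1968409, 784)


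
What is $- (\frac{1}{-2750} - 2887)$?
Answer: $\frac{7939251}{2750} \approx 2887.0$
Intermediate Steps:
$- (\frac{1}{-2750} - 2887) = - (- \frac{1}{2750} - 2887) = \left(-1\right) \left(- \frac{7939251}{2750}\right) = \frac{7939251}{2750}$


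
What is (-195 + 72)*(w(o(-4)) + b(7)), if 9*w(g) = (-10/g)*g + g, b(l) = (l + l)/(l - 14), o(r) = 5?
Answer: 943/3 ≈ 314.33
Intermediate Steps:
b(l) = 2*l/(-14 + l) (b(l) = (2*l)/(-14 + l) = 2*l/(-14 + l))
w(g) = -10/9 + g/9 (w(g) = ((-10/g)*g + g)/9 = (-10 + g)/9 = -10/9 + g/9)
(-195 + 72)*(w(o(-4)) + b(7)) = (-195 + 72)*((-10/9 + (⅑)*5) + 2*7/(-14 + 7)) = -123*((-10/9 + 5/9) + 2*7/(-7)) = -123*(-5/9 + 2*7*(-⅐)) = -123*(-5/9 - 2) = -123*(-23/9) = 943/3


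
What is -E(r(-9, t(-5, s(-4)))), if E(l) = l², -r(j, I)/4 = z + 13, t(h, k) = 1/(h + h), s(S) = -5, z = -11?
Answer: -64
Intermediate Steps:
t(h, k) = 1/(2*h)
r(j, I) = -8 (r(j, I) = -4*(-11 + 13) = -4*2 = -8)
-E(r(-9, t(-5, s(-4)))) = -1*(-8)² = -1*64 = -64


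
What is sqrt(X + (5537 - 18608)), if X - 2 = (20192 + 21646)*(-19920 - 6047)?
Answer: I*sqrt(1086420415) ≈ 32961.0*I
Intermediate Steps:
X = -1086407344 (X = 2 + (20192 + 21646)*(-19920 - 6047) = 2 + 41838*(-25967) = 2 - 1086407346 = -1086407344)
sqrt(X + (5537 - 18608)) = sqrt(-1086407344 + (5537 - 18608)) = sqrt(-1086407344 - 13071) = sqrt(-1086420415) = I*sqrt(1086420415)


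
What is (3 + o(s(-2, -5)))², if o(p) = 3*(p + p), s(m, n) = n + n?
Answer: 3249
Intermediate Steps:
s(m, n) = 2*n
o(p) = 6*p (o(p) = 3*(2*p) = 6*p)
(3 + o(s(-2, -5)))² = (3 + 6*(2*(-5)))² = (3 + 6*(-10))² = (3 - 60)² = (-57)² = 3249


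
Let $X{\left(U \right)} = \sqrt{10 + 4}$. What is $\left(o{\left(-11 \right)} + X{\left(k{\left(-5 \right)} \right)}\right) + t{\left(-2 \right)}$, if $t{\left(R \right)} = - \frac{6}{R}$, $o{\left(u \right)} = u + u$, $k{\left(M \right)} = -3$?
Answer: $-19 + \sqrt{14} \approx -15.258$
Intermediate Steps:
$X{\left(U \right)} = \sqrt{14}$
$o{\left(u \right)} = 2 u$
$\left(o{\left(-11 \right)} + X{\left(k{\left(-5 \right)} \right)}\right) + t{\left(-2 \right)} = \left(2 \left(-11\right) + \sqrt{14}\right) - \frac{6}{-2} = \left(-22 + \sqrt{14}\right) - -3 = \left(-22 + \sqrt{14}\right) + 3 = -19 + \sqrt{14}$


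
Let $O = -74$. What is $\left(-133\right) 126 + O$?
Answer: $-16832$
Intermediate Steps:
$\left(-133\right) 126 + O = \left(-133\right) 126 - 74 = -16758 - 74 = -16832$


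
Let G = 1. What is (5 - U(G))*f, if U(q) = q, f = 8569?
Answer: 34276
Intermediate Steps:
(5 - U(G))*f = (5 - 1*1)*8569 = (5 - 1)*8569 = 4*8569 = 34276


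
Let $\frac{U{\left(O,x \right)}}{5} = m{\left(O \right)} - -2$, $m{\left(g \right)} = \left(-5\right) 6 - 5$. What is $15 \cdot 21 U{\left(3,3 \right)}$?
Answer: $-51975$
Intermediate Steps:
$m{\left(g \right)} = -35$ ($m{\left(g \right)} = -30 - 5 = -35$)
$U{\left(O,x \right)} = -165$ ($U{\left(O,x \right)} = 5 \left(-35 - -2\right) = 5 \left(-35 + 2\right) = 5 \left(-33\right) = -165$)
$15 \cdot 21 U{\left(3,3 \right)} = 15 \cdot 21 \left(-165\right) = 315 \left(-165\right) = -51975$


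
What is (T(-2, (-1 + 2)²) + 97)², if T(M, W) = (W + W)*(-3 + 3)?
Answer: 9409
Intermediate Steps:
T(M, W) = 0 (T(M, W) = (2*W)*0 = 0)
(T(-2, (-1 + 2)²) + 97)² = (0 + 97)² = 97² = 9409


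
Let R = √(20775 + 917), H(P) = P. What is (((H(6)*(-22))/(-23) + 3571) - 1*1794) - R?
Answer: 41003/23 - 2*√5423 ≈ 1635.5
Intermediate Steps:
R = 2*√5423 (R = √21692 = 2*√5423 ≈ 147.28)
(((H(6)*(-22))/(-23) + 3571) - 1*1794) - R = (((6*(-22))/(-23) + 3571) - 1*1794) - 2*√5423 = ((-132*(-1/23) + 3571) - 1794) - 2*√5423 = ((132/23 + 3571) - 1794) - 2*√5423 = (82265/23 - 1794) - 2*√5423 = 41003/23 - 2*√5423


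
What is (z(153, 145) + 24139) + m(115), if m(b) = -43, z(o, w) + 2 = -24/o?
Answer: 1228786/51 ≈ 24094.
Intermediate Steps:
z(o, w) = -2 - 24/o
(z(153, 145) + 24139) + m(115) = ((-2 - 24/153) + 24139) - 43 = ((-2 - 24*1/153) + 24139) - 43 = ((-2 - 8/51) + 24139) - 43 = (-110/51 + 24139) - 43 = 1230979/51 - 43 = 1228786/51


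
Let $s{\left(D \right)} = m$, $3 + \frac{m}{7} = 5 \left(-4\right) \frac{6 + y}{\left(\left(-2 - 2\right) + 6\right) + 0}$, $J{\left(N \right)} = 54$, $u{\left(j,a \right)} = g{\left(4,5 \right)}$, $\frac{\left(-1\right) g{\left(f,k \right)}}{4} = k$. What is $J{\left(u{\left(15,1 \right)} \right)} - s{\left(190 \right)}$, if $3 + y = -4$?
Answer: $5$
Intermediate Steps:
$y = -7$ ($y = -3 - 4 = -7$)
$g{\left(f,k \right)} = - 4 k$
$u{\left(j,a \right)} = -20$ ($u{\left(j,a \right)} = \left(-4\right) 5 = -20$)
$m = 49$ ($m = -21 + 7 \cdot 5 \left(-4\right) \frac{6 - 7}{\left(\left(-2 - 2\right) + 6\right) + 0} = -21 + 7 \left(- 20 \left(- \frac{1}{\left(-4 + 6\right) + 0}\right)\right) = -21 + 7 \left(- 20 \left(- \frac{1}{2 + 0}\right)\right) = -21 + 7 \left(- 20 \left(- \frac{1}{2}\right)\right) = -21 + 7 \left(- 20 \left(\left(-1\right) \frac{1}{2}\right)\right) = -21 + 7 \left(\left(-20\right) \left(- \frac{1}{2}\right)\right) = -21 + 7 \cdot 10 = -21 + 70 = 49$)
$s{\left(D \right)} = 49$
$J{\left(u{\left(15,1 \right)} \right)} - s{\left(190 \right)} = 54 - 49 = 5$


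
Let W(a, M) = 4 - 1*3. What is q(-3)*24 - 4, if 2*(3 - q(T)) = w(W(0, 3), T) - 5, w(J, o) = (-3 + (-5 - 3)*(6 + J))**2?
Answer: -41644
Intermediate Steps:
W(a, M) = 1 (W(a, M) = 4 - 3 = 1)
w(J, o) = (-51 - 8*J)**2 (w(J, o) = (-3 - 8*(6 + J))**2 = (-3 + (-48 - 8*J))**2 = (-51 - 8*J)**2)
q(T) = -1735 (q(T) = 3 - ((51 + 8*1)**2 - 5)/2 = 3 - ((51 + 8)**2 - 5)/2 = 3 - (59**2 - 5)/2 = 3 - (3481 - 5)/2 = 3 - 1/2*3476 = 3 - 1738 = -1735)
q(-3)*24 - 4 = -1735*24 - 4 = -41640 - 4 = -41644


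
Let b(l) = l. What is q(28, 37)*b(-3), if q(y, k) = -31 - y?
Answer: 177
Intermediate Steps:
q(28, 37)*b(-3) = (-31 - 1*28)*(-3) = (-31 - 28)*(-3) = -59*(-3) = 177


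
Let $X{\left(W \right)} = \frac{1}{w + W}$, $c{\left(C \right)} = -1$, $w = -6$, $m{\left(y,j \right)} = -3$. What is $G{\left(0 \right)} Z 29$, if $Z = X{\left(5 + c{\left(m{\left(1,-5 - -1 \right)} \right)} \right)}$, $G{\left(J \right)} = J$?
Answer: $0$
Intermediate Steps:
$X{\left(W \right)} = \frac{1}{-6 + W}$
$Z = - \frac{1}{2}$ ($Z = \frac{1}{-6 + \left(5 - 1\right)} = \frac{1}{-6 + 4} = \frac{1}{-2} = - \frac{1}{2} \approx -0.5$)
$G{\left(0 \right)} Z 29 = 0 \left(- \frac{1}{2}\right) 29 = 0 \cdot 29 = 0$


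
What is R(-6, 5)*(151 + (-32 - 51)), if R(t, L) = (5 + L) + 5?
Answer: 1020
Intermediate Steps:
R(t, L) = 10 + L
R(-6, 5)*(151 + (-32 - 51)) = (10 + 5)*(151 + (-32 - 51)) = 15*(151 - 83) = 15*68 = 1020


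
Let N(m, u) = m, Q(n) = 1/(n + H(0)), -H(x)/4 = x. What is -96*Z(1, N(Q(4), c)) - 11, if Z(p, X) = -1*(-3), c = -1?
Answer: -299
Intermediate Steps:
H(x) = -4*x
Q(n) = 1/n (Q(n) = 1/(n - 4*0) = 1/(n + 0) = 1/n)
Z(p, X) = 3
-96*Z(1, N(Q(4), c)) - 11 = -96*3 - 11 = -288 - 11 = -299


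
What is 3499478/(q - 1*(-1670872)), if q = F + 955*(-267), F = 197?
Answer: 1749739/708042 ≈ 2.4712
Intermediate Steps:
q = -254788 (q = 197 + 955*(-267) = 197 - 254985 = -254788)
3499478/(q - 1*(-1670872)) = 3499478/(-254788 - 1*(-1670872)) = 3499478/(-254788 + 1670872) = 3499478/1416084 = 3499478*(1/1416084) = 1749739/708042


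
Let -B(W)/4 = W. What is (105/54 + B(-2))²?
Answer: 32041/324 ≈ 98.892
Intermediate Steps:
B(W) = -4*W
(105/54 + B(-2))² = (105/54 - 4*(-2))² = (105*(1/54) + 8)² = (35/18 + 8)² = (179/18)² = 32041/324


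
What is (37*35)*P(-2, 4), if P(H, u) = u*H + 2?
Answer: -7770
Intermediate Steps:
P(H, u) = 2 + H*u (P(H, u) = H*u + 2 = 2 + H*u)
(37*35)*P(-2, 4) = (37*35)*(2 - 2*4) = 1295*(2 - 8) = 1295*(-6) = -7770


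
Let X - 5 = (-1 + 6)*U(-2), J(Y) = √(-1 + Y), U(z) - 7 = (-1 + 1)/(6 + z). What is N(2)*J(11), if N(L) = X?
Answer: 40*√10 ≈ 126.49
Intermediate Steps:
U(z) = 7 (U(z) = 7 + (-1 + 1)/(6 + z) = 7 + 0/(6 + z) = 7 + 0 = 7)
X = 40 (X = 5 + (-1 + 6)*7 = 5 + 5*7 = 5 + 35 = 40)
N(L) = 40
N(2)*J(11) = 40*√(-1 + 11) = 40*√10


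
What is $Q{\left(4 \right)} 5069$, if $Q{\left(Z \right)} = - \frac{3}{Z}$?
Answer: $- \frac{15207}{4} \approx -3801.8$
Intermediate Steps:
$Q{\left(4 \right)} 5069 = - \frac{3}{4} \cdot 5069 = \left(-3\right) \frac{1}{4} \cdot 5069 = \left(- \frac{3}{4}\right) 5069 = - \frac{15207}{4}$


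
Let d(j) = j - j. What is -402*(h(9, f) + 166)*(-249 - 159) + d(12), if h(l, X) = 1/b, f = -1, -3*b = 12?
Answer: 27185652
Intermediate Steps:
b = -4 (b = -⅓*12 = -4)
d(j) = 0
h(l, X) = -¼ (h(l, X) = 1/(-4) = -¼)
-402*(h(9, f) + 166)*(-249 - 159) + d(12) = -402*(-¼ + 166)*(-249 - 159) + 0 = -133263*(-408)/2 + 0 = -402*(-67626) + 0 = 27185652 + 0 = 27185652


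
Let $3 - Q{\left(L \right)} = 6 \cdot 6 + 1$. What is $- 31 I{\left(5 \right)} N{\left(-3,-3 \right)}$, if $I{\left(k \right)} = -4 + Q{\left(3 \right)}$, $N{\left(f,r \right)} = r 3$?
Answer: $-10602$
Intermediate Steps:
$Q{\left(L \right)} = -34$ ($Q{\left(L \right)} = 3 - \left(6 \cdot 6 + 1\right) = 3 - \left(36 + 1\right) = 3 - 37 = -34$)
$N{\left(f,r \right)} = 3 r$
$I{\left(k \right)} = -38$ ($I{\left(k \right)} = -4 - 34 = -38$)
$- 31 I{\left(5 \right)} N{\left(-3,-3 \right)} = \left(-31\right) \left(-38\right) 3 \left(-3\right) = 1178 \left(-9\right) = -10602$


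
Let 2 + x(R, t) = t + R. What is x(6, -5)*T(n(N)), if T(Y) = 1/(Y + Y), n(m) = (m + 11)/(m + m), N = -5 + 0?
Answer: ⅚ ≈ 0.83333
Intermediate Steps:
N = -5
n(m) = (11 + m)/(2*m) (n(m) = (11 + m)/((2*m)) = (11 + m)*(1/(2*m)) = (11 + m)/(2*m))
x(R, t) = -2 + R + t (x(R, t) = -2 + (t + R) = -2 + (R + t) = -2 + R + t)
T(Y) = 1/(2*Y)
x(6, -5)*T(n(N)) = (-2 + 6 - 5)*(1/(2*(((½)*(11 - 5)/(-5))))) = -1/(2*((½)*(-⅕)*6)) = -1/(2*(-⅗)) = -(-5)/(2*3) = -1*(-⅚) = ⅚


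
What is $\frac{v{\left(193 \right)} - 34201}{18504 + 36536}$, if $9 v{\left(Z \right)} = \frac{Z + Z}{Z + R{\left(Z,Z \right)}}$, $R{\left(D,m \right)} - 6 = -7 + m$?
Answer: $- \frac{118506079}{190713600} \approx -0.62138$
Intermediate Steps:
$R{\left(D,m \right)} = -1 + m$ ($R{\left(D,m \right)} = 6 + \left(-7 + m\right) = -1 + m$)
$v{\left(Z \right)} = \frac{2 Z}{9 \left(-1 + 2 Z\right)}$ ($v{\left(Z \right)} = \frac{\left(Z + Z\right) \frac{1}{Z + \left(-1 + Z\right)}}{9} = \frac{2 Z \frac{1}{-1 + 2 Z}}{9} = \frac{2 Z}{9 \left(-1 + 2 Z\right)}$)
$\frac{v{\left(193 \right)} - 34201}{18504 + 36536} = \frac{\frac{2}{9} \cdot 193 \frac{1}{-1 + 2 \cdot 193} - 34201}{18504 + 36536} = \frac{\frac{2}{9} \cdot 193 \frac{1}{-1 + 386} - 34201}{55040} = \left(\frac{2}{9} \cdot 193 \cdot \frac{1}{385} - 34201\right) \frac{1}{55040} = \left(\frac{386}{3465} - 34201\right) \frac{1}{55040} = \left(- \frac{118506079}{3465}\right) \frac{1}{55040} = - \frac{118506079}{190713600}$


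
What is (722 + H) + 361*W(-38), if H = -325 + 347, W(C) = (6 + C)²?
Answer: 370408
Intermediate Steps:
H = 22
(722 + H) + 361*W(-38) = (722 + 22) + 361*(6 - 38)² = 744 + 361*(-32)² = 744 + 361*1024 = 744 + 369664 = 370408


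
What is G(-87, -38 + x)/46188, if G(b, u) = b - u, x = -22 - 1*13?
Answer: -7/23094 ≈ -0.00030311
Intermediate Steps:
x = -35 (x = -22 - 13 = -35)
G(-87, -38 + x)/46188 = (-87 - (-38 - 35))/46188 = (-87 - 1*(-73))*(1/46188) = (-87 + 73)*(1/46188) = -14*1/46188 = -7/23094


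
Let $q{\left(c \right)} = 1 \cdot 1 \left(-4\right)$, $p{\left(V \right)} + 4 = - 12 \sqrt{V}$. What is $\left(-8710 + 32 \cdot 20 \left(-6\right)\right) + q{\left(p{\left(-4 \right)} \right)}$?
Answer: $-12554$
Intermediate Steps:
$p{\left(V \right)} = -4 - 12 \sqrt{V}$
$q{\left(c \right)} = -4$ ($q{\left(c \right)} = 1 \left(-4\right) = -4$)
$\left(-8710 + 32 \cdot 20 \left(-6\right)\right) + q{\left(p{\left(-4 \right)} \right)} = \left(-8710 + 32 \cdot 20 \left(-6\right)\right) - 4 = \left(-8710 + 640 \left(-6\right)\right) - 4 = \left(-8710 - 3840\right) - 4 = -12550 - 4 = -12554$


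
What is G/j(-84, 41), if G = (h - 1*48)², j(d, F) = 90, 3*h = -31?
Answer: 6125/162 ≈ 37.809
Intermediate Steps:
h = -31/3 (h = (⅓)*(-31) = -31/3 ≈ -10.333)
G = 30625/9 (G = (-31/3 - 1*48)² = (-31/3 - 48)² = (-175/3)² = 30625/9 ≈ 3402.8)
G/j(-84, 41) = (30625/9)/90 = (30625/9)*(1/90) = 6125/162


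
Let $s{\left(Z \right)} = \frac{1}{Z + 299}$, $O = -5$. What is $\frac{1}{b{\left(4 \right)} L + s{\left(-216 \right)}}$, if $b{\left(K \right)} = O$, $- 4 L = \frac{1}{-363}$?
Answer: $\frac{120516}{1037} \approx 116.22$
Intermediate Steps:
$L = \frac{1}{1452}$ ($L = - \frac{1}{4 \left(-363\right)} = \left(- \frac{1}{4}\right) \left(- \frac{1}{363}\right) = \frac{1}{1452} \approx 0.00068871$)
$b{\left(K \right)} = -5$
$s{\left(Z \right)} = \frac{1}{299 + Z}$
$\frac{1}{b{\left(4 \right)} L + s{\left(-216 \right)}} = \frac{1}{\left(-5\right) \frac{1}{1452} + \frac{1}{299 - 216}} = \frac{1}{- \frac{5}{1452} + \frac{1}{83}} = \frac{1}{\frac{1037}{120516}} = \frac{120516}{1037}$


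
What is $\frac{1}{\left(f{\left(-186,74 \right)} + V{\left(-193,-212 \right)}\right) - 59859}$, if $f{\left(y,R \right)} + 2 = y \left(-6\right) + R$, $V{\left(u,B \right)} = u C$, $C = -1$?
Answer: $- \frac{1}{58478} \approx -1.71 \cdot 10^{-5}$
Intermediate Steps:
$V{\left(u,B \right)} = - u$ ($V{\left(u,B \right)} = u \left(-1\right) = - u$)
$f{\left(y,R \right)} = -2 + R - 6 y$ ($f{\left(y,R \right)} = -2 + \left(y \left(-6\right) + R\right) = -2 + \left(- 6 y + R\right) = -2 + \left(R - 6 y\right) = -2 + R - 6 y$)
$\frac{1}{\left(f{\left(-186,74 \right)} + V{\left(-193,-212 \right)}\right) - 59859} = \frac{1}{\left(\left(-2 + 74 - -1116\right) - -193\right) - 59859} = \frac{1}{\left(\left(-2 + 74 + 1116\right) + 193\right) - 59859} = \frac{1}{\left(1188 + 193\right) - 59859} = \frac{1}{1381 - 59859} = \frac{1}{-58478} = - \frac{1}{58478}$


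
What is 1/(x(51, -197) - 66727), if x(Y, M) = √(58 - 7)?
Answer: -66727/4452492478 - √51/4452492478 ≈ -1.4988e-5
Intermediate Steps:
x(Y, M) = √51
1/(x(51, -197) - 66727) = 1/(√51 - 66727) = 1/(-66727 + √51)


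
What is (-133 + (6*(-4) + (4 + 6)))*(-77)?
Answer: 11319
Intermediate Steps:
(-133 + (6*(-4) + (4 + 6)))*(-77) = (-133 + (-24 + 10))*(-77) = (-133 - 14)*(-77) = -147*(-77) = 11319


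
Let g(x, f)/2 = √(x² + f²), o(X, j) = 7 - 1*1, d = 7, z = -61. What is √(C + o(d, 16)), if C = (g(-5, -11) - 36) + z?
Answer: √(-91 + 2*√146) ≈ 8.1752*I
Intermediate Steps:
o(X, j) = 6 (o(X, j) = 7 - 1 = 6)
g(x, f) = 2*√(f² + x²) (g(x, f) = 2*√(x² + f²) = 2*√(f² + x²))
C = -97 + 2*√146 (C = (2*√((-11)² + (-5)²) - 36) - 61 = (2*√(121 + 25) - 36) - 61 = (2*√146 - 36) - 61 = (-36 + 2*√146) - 61 = -97 + 2*√146 ≈ -72.834)
√(C + o(d, 16)) = √((-97 + 2*√146) + 6) = √(-91 + 2*√146)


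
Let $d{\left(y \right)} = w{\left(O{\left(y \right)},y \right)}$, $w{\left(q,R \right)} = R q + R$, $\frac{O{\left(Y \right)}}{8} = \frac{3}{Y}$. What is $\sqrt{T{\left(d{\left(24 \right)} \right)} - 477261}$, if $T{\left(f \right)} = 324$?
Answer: $3 i \sqrt{52993} \approx 690.61 i$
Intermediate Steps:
$O{\left(Y \right)} = \frac{24}{Y}$ ($O{\left(Y \right)} = 8 \frac{3}{Y} = \frac{24}{Y}$)
$w{\left(q,R \right)} = R + R q$
$d{\left(y \right)} = y \left(1 + \frac{24}{y}\right)$
$\sqrt{T{\left(d{\left(24 \right)} \right)} - 477261} = \sqrt{324 - 477261} = \sqrt{-476937} = 3 i \sqrt{52993}$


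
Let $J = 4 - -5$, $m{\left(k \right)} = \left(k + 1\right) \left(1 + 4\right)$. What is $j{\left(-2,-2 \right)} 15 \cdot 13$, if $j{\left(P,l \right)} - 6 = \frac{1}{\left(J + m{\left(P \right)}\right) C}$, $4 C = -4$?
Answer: $\frac{4485}{4} \approx 1121.3$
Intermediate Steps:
$m{\left(k \right)} = 5 + 5 k$ ($m{\left(k \right)} = \left(1 + k\right) 5 = 5 + 5 k$)
$J = 9$ ($J = 4 + 5 = 9$)
$C = -1$ ($C = \frac{1}{4} \left(-4\right) = -1$)
$j{\left(P,l \right)} = 6 - \frac{1}{14 + 5 P}$ ($j{\left(P,l \right)} = 6 + \frac{1}{\left(9 + \left(5 + 5 P\right)\right) \left(-1\right)} = 6 + \frac{1}{14 + 5 P} \left(-1\right) = 6 - \frac{1}{14 + 5 P}$)
$j{\left(-2,-2 \right)} 15 \cdot 13 = \frac{83 + 30 \left(-2\right)}{14 + 5 \left(-2\right)} 15 \cdot 13 = \frac{83 - 60}{14 - 10} \cdot 15 \cdot 13 = \frac{1}{4} \cdot 23 \cdot 15 \cdot 13 = \frac{23}{4} \cdot 15 \cdot 13 = \frac{345}{4} \cdot 13 = \frac{4485}{4}$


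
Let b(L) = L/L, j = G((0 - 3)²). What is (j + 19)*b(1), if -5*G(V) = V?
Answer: 86/5 ≈ 17.200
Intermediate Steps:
G(V) = -V/5
j = -9/5 (j = -(0 - 3)²/5 = -⅕*(-3)² = -⅕*9 = -9/5 ≈ -1.8000)
b(L) = 1
(j + 19)*b(1) = (-9/5 + 19)*1 = (86/5)*1 = 86/5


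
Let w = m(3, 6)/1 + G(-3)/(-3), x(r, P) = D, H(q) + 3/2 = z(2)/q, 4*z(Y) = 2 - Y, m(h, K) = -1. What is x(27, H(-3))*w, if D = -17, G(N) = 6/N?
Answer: 17/3 ≈ 5.6667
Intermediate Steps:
z(Y) = ½ - Y/4 (z(Y) = (2 - Y)/4 = ½ - Y/4)
H(q) = -3/2 (H(q) = -3/2 + (½ - ¼*2)/q = -3/2 + (½ - ½)/q = -3/2 + 0/q = -3/2 + 0 = -3/2)
x(r, P) = -17
w = -⅓ (w = -1/1 + (6/(-3))/(-3) = -1*1 + (6*(-⅓))*(-⅓) = -1 - 2*(-⅓) = -1 + ⅔ = -⅓ ≈ -0.33333)
x(27, H(-3))*w = -17*(-⅓) = 17/3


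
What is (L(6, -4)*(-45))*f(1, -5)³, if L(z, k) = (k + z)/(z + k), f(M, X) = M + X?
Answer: 2880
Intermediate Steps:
L(z, k) = 1 (L(z, k) = (k + z)/(k + z) = 1)
(L(6, -4)*(-45))*f(1, -5)³ = (1*(-45))*(1 - 5)³ = -45*(-4)³ = -45*(-64) = 2880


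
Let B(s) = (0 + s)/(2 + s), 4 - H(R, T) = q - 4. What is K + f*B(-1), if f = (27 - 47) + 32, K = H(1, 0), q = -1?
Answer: -3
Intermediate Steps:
H(R, T) = 9 (H(R, T) = 4 - (-1 - 4) = 4 - 1*(-5) = 4 + 5 = 9)
B(s) = s/(2 + s)
K = 9
f = 12 (f = -20 + 32 = 12)
K + f*B(-1) = 9 + 12*(-1/(2 - 1)) = 9 + 12*(-1/1) = 9 + 12*(-1*1) = 9 + 12*(-1) = 9 - 12 = -3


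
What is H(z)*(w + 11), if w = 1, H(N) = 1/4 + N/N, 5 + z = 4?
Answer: 15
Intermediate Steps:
z = -1 (z = -5 + 4 = -1)
H(N) = 5/4 (H(N) = 1*(¼) + 1 = ¼ + 1 = 5/4)
H(z)*(w + 11) = 5*(1 + 11)/4 = (5/4)*12 = 15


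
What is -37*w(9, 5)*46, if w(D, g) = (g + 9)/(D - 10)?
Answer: 23828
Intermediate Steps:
w(D, g) = (9 + g)/(-10 + D)
-37*w(9, 5)*46 = -37*(9 + 5)/(-10 + 9)*46 = -37*14/(-1)*46 = -(-37)*14*46 = -37*(-14)*46 = 518*46 = 23828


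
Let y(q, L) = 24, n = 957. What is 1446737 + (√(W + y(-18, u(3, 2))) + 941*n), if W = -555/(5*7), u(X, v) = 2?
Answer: 2347274 + √399/7 ≈ 2.3473e+6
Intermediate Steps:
W = -111/7 (W = -555/35 = -555*1/35 = -111/7 ≈ -15.857)
1446737 + (√(W + y(-18, u(3, 2))) + 941*n) = 1446737 + (√(-111/7 + 24) + 941*957) = 1446737 + (√(57/7) + 900537) = 1446737 + (√399/7 + 900537) = 1446737 + (900537 + √399/7) = 2347274 + √399/7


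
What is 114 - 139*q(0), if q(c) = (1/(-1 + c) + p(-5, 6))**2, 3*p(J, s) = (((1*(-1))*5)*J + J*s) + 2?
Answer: -442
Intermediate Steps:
p(J, s) = 2/3 - 5*J/3 + J*s/3 (p(J, s) = ((((1*(-1))*5)*J + J*s) + 2)/3 = (((-1*5)*J + J*s) + 2)/3 = ((-5*J + J*s) + 2)/3 = (2 - 5*J + J*s)/3 = 2/3 - 5*J/3 + J*s/3)
q(c) = (-1 + 1/(-1 + c))**2 (q(c) = (1/(-1 + c) + (2/3 - 5/3*(-5) + (1/3)*(-5)*6))**2 = (1/(-1 + c) + (2/3 + 25/3 - 10))**2 = (1/(-1 + c) - 1)**2 = (-1 + 1/(-1 + c))**2)
114 - 139*q(0) = 114 - 139*(-2 + 0)**2/(-1 + 0)**2 = 114 - 139*(-2)**2/(-1)**2 = 114 - 139*4 = 114 - 556 = -442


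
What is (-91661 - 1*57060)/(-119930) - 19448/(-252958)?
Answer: 19976282679/15168626470 ≈ 1.3169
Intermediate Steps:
(-91661 - 1*57060)/(-119930) - 19448/(-252958) = (-91661 - 57060)*(-1/119930) - 19448*(-1/252958) = -148721*(-1/119930) + 9724/126479 = 148721/119930 + 9724/126479 = 19976282679/15168626470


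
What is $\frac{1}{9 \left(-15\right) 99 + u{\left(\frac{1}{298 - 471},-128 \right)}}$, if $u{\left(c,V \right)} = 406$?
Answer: $- \frac{1}{12959} \approx -7.7166 \cdot 10^{-5}$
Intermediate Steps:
$\frac{1}{9 \left(-15\right) 99 + u{\left(\frac{1}{298 - 471},-128 \right)}} = \frac{1}{9 \left(-15\right) 99 + 406} = \frac{1}{\left(-135\right) 99 + 406} = \frac{1}{-13365 + 406} = \frac{1}{-12959} = - \frac{1}{12959}$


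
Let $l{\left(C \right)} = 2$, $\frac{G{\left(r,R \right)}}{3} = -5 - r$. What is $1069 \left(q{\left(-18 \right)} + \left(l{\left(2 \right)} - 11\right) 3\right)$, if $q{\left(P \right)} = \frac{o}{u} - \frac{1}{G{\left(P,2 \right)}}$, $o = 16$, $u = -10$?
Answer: $- \frac{5967158}{195} \approx -30601.0$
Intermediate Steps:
$G{\left(r,R \right)} = -15 - 3 r$ ($G{\left(r,R \right)} = 3 \left(-5 - r\right) = -15 - 3 r$)
$q{\left(P \right)} = - \frac{8}{5} - \frac{1}{-15 - 3 P}$ ($q{\left(P \right)} = \frac{16}{-10} - \frac{1}{-15 - 3 P} = 16 \left(- \frac{1}{10}\right) - \frac{1}{-15 - 3 P} = - \frac{8}{5} - \frac{1}{-15 - 3 P}$)
$1069 \left(q{\left(-18 \right)} + \left(l{\left(2 \right)} - 11\right) 3\right) = 1069 \left(\frac{-115 - -432}{15 \left(5 - 18\right)} + \left(2 - 11\right) 3\right) = 1069 \left(\frac{-115 + 432}{15 \left(-13\right)} - 27\right) = 1069 \left(\frac{1}{15} \left(- \frac{1}{13}\right) 317 - 27\right) = 1069 \left(- \frac{317}{195} - 27\right) = 1069 \left(- \frac{5582}{195}\right) = - \frac{5967158}{195}$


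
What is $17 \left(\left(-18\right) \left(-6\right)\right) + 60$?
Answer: $1896$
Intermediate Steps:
$17 \left(\left(-18\right) \left(-6\right)\right) + 60 = 17 \cdot 108 + 60 = 1836 + 60 = 1896$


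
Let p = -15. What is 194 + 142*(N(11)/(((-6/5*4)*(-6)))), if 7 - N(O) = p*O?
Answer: 18757/18 ≈ 1042.1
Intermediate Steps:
N(O) = 7 + 15*O (N(O) = 7 - (-15)*O = 7 + 15*O)
194 + 142*(N(11)/(((-6/5*4)*(-6)))) = 194 + 142*((7 + 15*11)/(((-6/5*4)*(-6)))) = 194 + 142*((7 + 165)/(((-6*⅕*4)*(-6)))) = 194 + 142*(172/((-6/5*4*(-6)))) = 194 + 142*(172/((-24/5*(-6)))) = 194 + 142*(172/(144/5)) = 194 + 142*(172*(5/144)) = 194 + 142*(215/36) = 194 + 15265/18 = 18757/18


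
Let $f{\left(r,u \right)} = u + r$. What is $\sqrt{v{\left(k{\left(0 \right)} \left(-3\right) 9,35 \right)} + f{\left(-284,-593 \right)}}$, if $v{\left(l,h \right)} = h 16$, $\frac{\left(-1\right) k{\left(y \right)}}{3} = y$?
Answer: $i \sqrt{317} \approx 17.805 i$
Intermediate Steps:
$k{\left(y \right)} = - 3 y$
$f{\left(r,u \right)} = r + u$
$v{\left(l,h \right)} = 16 h$
$\sqrt{v{\left(k{\left(0 \right)} \left(-3\right) 9,35 \right)} + f{\left(-284,-593 \right)}} = \sqrt{16 \cdot 35 - 877} = \sqrt{560 - 877} = \sqrt{-317} = i \sqrt{317}$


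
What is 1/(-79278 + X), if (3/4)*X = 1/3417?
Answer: -10251/812678774 ≈ -1.2614e-5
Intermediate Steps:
X = 4/10251 (X = (4/3)/3417 = (4/3)*(1/3417) = 4/10251 ≈ 0.00039021)
1/(-79278 + X) = 1/(-79278 + 4/10251) = 1/(-812678774/10251) = -10251/812678774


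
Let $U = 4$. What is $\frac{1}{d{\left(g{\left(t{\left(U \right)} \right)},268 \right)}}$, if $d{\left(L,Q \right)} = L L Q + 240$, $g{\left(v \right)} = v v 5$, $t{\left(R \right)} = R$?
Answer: $\frac{1}{1715440} \approx 5.8294 \cdot 10^{-7}$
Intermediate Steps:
$g{\left(v \right)} = 5 v^{2}$ ($g{\left(v \right)} = v^{2} \cdot 5 = 5 v^{2}$)
$d{\left(L,Q \right)} = 240 + Q L^{2}$ ($d{\left(L,Q \right)} = L^{2} Q + 240 = Q L^{2} + 240 = 240 + Q L^{2}$)
$\frac{1}{d{\left(g{\left(t{\left(U \right)} \right)},268 \right)}} = \frac{1}{240 + 268 \left(5 \cdot 4^{2}\right)^{2}} = \frac{1}{240 + 268 \left(5 \cdot 16\right)^{2}} = \frac{1}{240 + 268 \cdot 80^{2}} = \frac{1}{240 + 268 \cdot 6400} = \frac{1}{240 + 1715200} = \frac{1}{1715440}$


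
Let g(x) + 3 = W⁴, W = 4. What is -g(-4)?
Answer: -253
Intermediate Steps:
g(x) = 253 (g(x) = -3 + 4⁴ = -3 + 256 = 253)
-g(-4) = -1*253 = -253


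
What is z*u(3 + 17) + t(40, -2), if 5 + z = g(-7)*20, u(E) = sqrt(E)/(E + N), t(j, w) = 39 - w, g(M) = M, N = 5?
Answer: 41 - 58*sqrt(5)/5 ≈ 15.062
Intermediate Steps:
u(E) = sqrt(E)/(5 + E) (u(E) = sqrt(E)/(E + 5) = sqrt(E)/(5 + E))
z = -145 (z = -5 - 7*20 = -5 - 140 = -145)
z*u(3 + 17) + t(40, -2) = -145*sqrt(3 + 17)/(5 + (3 + 17)) + (39 - 1*(-2)) = -145*sqrt(20)/(5 + 20) + (39 + 2) = -145*2*sqrt(5)/25 + 41 = -58*sqrt(5)/5 + 41 = 41 - 58*sqrt(5)/5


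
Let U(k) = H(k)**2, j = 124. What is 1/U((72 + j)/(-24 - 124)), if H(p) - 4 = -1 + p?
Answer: 1369/3844 ≈ 0.35614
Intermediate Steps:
H(p) = 3 + p (H(p) = 4 + (-1 + p) = 3 + p)
U(k) = (3 + k)**2
1/U((72 + j)/(-24 - 124)) = 1/((3 + (72 + 124)/(-24 - 124))**2) = 1/((3 + 196/(-148))**2) = 1/((3 + 196*(-1/148))**2) = 1/((3 - 49/37)**2) = 1/((62/37)**2) = 1/(3844/1369) = 1369/3844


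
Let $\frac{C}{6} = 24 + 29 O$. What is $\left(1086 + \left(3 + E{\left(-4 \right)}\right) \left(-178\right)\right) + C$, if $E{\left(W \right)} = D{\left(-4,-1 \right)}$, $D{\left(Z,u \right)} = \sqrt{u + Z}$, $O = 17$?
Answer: $3654 - 178 i \sqrt{5} \approx 3654.0 - 398.02 i$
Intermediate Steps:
$D{\left(Z,u \right)} = \sqrt{Z + u}$
$E{\left(W \right)} = i \sqrt{5}$ ($E{\left(W \right)} = \sqrt{-4 - 1} = \sqrt{-5} = i \sqrt{5}$)
$C = 3102$ ($C = 6 \left(24 + 29 \cdot 17\right) = 6 \left(24 + 493\right) = 6 \cdot 517 = 3102$)
$\left(1086 + \left(3 + E{\left(-4 \right)}\right) \left(-178\right)\right) + C = \left(1086 + \left(3 + i \sqrt{5}\right) \left(-178\right)\right) + 3102 = \left(1086 - \left(534 + 178 i \sqrt{5}\right)\right) + 3102 = \left(552 - 178 i \sqrt{5}\right) + 3102 = 3654 - 178 i \sqrt{5}$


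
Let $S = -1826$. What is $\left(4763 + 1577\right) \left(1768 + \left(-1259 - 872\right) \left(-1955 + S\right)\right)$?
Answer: $51094560860$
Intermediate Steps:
$\left(4763 + 1577\right) \left(1768 + \left(-1259 - 872\right) \left(-1955 + S\right)\right) = \left(4763 + 1577\right) \left(1768 + \left(-1259 - 872\right) \left(-1955 - 1826\right)\right) = 6340 \left(1768 - -8057311\right) = 6340 \left(1768 + 8057311\right) = 6340 \cdot 8059079 = 51094560860$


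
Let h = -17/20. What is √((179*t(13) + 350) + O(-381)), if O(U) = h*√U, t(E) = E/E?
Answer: √(52900 - 85*I*√381)/10 ≈ 23.003 - 0.36064*I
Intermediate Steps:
h = -17/20 (h = -17*1/20 = -17/20 ≈ -0.85000)
t(E) = 1
O(U) = -17*√U/20
√((179*t(13) + 350) + O(-381)) = √((179*1 + 350) - 17*I*√381/20) = √((179 + 350) - 17*I*√381/20) = √(529 - 17*I*√381/20)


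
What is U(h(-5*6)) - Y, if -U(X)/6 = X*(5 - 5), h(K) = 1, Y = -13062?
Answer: 13062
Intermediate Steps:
U(X) = 0 (U(X) = -6*X*(5 - 5) = -6*X*0 = -6*0 = 0)
U(h(-5*6)) - Y = 0 - 1*(-13062) = 0 + 13062 = 13062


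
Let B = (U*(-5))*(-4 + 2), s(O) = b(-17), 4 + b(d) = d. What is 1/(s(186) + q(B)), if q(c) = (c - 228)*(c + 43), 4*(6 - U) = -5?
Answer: -4/71925 ≈ -5.5613e-5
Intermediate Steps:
U = 29/4 (U = 6 - ¼*(-5) = 6 + 5/4 = 29/4 ≈ 7.2500)
b(d) = -4 + d
s(O) = -21 (s(O) = -4 - 17 = -21)
B = 145/2 (B = ((29/4)*(-5))*(-4 + 2) = -145/4*(-2) = 145/2 ≈ 72.500)
q(c) = (-228 + c)*(43 + c)
1/(s(186) + q(B)) = 1/(-21 + (-9804 + (145/2)² - 185*145/2)) = 1/(-21 + (-9804 + 21025/4 - 26825/2)) = 1/(-21 - 71841/4) = 1/(-71925/4) = -4/71925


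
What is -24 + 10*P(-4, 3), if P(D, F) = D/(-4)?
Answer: -14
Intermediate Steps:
P(D, F) = -D/4 (P(D, F) = D*(-¼) = -D/4)
-24 + 10*P(-4, 3) = -24 + 10*(-¼*(-4)) = -24 + 10*1 = -24 + 10 = -14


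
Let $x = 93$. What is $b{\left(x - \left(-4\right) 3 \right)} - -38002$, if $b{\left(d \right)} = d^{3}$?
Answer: $1195627$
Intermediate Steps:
$b{\left(x - \left(-4\right) 3 \right)} - -38002 = \left(93 - \left(-4\right) 3\right)^{3} - -38002 = \left(93 - -12\right)^{3} + 38002 = \left(93 + 12\right)^{3} + 38002 = 105^{3} + 38002 = 1157625 + 38002 = 1195627$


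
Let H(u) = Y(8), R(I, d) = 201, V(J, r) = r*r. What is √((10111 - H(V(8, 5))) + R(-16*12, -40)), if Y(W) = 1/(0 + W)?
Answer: √164990/4 ≈ 101.55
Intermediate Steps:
V(J, r) = r²
Y(W) = 1/W
H(u) = ⅛ (H(u) = 1/8 = ⅛)
√((10111 - H(V(8, 5))) + R(-16*12, -40)) = √((10111 - 1*⅛) + 201) = √((10111 - ⅛) + 201) = √(80887/8 + 201) = √(82495/8) = √164990/4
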